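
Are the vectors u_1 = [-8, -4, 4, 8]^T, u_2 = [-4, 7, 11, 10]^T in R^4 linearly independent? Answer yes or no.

yes

Form the matrix with these vectors as rows and row reduce.
R2 ← R2 − (1/2)·R1: [0, 9, 9, 6]
2 nonzero rows, so the 2 vectors span a space of dimension 2.
Since 2 = 2, the vectors are linearly independent.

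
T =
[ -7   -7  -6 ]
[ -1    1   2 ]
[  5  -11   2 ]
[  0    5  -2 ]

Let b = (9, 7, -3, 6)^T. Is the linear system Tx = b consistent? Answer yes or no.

Row reduce the augmented matrix [T | b].
R2 ← R2 − (1/7)·R1: [0, 2, 20/7, 40/7]
R3 ← R3 + (5/7)·R1: [0, -16, -16/7, 24/7]
R3 ← R3 + (8)·R2: [0, 0, 144/7, 344/7]
R4 ← R4 − (5/2)·R2: [0, 0, -64/7, -58/7]
R4 ← R4 + (4/9)·R3: [0, 0, 0, 122/9]
The echelon form has 4 nonzero rows; the last pivot sits in the augmented column, so rank(T) = 3 but rank([T|b]) = 4.
Since the ranks differ, the system is inconsistent.

no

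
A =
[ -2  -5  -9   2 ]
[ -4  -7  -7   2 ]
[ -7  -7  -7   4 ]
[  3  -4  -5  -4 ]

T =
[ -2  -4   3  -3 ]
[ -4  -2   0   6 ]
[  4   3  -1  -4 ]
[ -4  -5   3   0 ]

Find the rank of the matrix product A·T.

First compute AT:
[[-20, -19,   9,  12],
 [  0,  -1,   1,  -2],
 [ -2,   1,  -2,   7],
 [  6,   1,   2, -13]]
Now row reduce the product.
R3 ← R3 − (1/10)·R1: [0, 29/10, -29/10, 29/5]
R4 ← R4 + (3/10)·R1: [0, -47/10, 47/10, -47/5]
R3 ← R3 + (29/10)·R2: [0, 0, 0, 0]
R4 ← R4 − (47/10)·R2: [0, 0, 0, 0]
2 nonzero rows, so rank(AT) = 2.

2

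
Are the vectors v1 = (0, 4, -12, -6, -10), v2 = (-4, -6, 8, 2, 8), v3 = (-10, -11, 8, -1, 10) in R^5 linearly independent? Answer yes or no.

no

Form the matrix with these vectors as rows and row reduce.
Swap R1 ↔ R2
R3 ← R3 − (5/2)·R1: [0, 4, -12, -6, -10]
R3 ← R3 − R2: [0, 0, 0, 0, 0]
2 nonzero rows, so the 3 vectors span a space of dimension 2.
Since 2 < 3, the vectors are linearly dependent.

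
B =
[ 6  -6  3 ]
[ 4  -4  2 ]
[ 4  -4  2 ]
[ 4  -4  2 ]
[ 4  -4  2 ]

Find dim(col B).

1

Row reduce to echelon form.
R2 ← R2 − (2/3)·R1: [0, 0, 0]
R3 ← R3 − (2/3)·R1: [0, 0, 0]
R4 ← R4 − (2/3)·R1: [0, 0, 0]
R5 ← R5 − (2/3)·R1: [0, 0, 0]
Echelon form has 1 nonzero row, so rank(B) = 1.
The column space has dimension equal to the rank: 1.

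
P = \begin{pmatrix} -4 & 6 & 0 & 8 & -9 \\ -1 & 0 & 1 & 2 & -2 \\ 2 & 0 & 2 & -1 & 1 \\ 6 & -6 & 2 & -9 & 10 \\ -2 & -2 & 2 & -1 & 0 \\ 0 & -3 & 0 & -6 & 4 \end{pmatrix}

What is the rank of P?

Row reduce to echelon form.
R2 ← R2 − (1/4)·R1: [0, -3/2, 1, 0, 1/4]
R3 ← R3 + (1/2)·R1: [0, 3, 2, 3, -7/2]
R4 ← R4 + (3/2)·R1: [0, 3, 2, 3, -7/2]
R5 ← R5 − (1/2)·R1: [0, -5, 2, -5, 9/2]
R3 ← R3 + (2)·R2: [0, 0, 4, 3, -3]
R4 ← R4 + (2)·R2: [0, 0, 4, 3, -3]
R5 ← R5 − (10/3)·R2: [0, 0, -4/3, -5, 11/3]
R6 ← R6 − (2)·R2: [0, 0, -2, -6, 7/2]
R4 ← R4 − R3: [0, 0, 0, 0, 0]
R5 ← R5 + (1/3)·R3: [0, 0, 0, -4, 8/3]
R6 ← R6 + (1/2)·R3: [0, 0, 0, -9/2, 2]
Swap R4 ↔ R5
R6 ← R6 − (9/8)·R4: [0, 0, 0, 0, -1]
Swap R5 ↔ R6
Echelon form has 5 nonzero rows, so rank(P) = 5.

5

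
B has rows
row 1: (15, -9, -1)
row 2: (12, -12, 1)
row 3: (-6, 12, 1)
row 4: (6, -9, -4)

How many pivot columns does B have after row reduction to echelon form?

Row reduce to echelon form.
R2 ← R2 − (4/5)·R1: [0, -24/5, 9/5]
R3 ← R3 + (2/5)·R1: [0, 42/5, 3/5]
R4 ← R4 − (2/5)·R1: [0, -27/5, -18/5]
R3 ← R3 + (7/4)·R2: [0, 0, 15/4]
R4 ← R4 − (9/8)·R2: [0, 0, -45/8]
R4 ← R4 + (3/2)·R3: [0, 0, 0]
Echelon form has 3 nonzero rows, so rank(B) = 3.
Each nonzero row contributes one pivot column: 3 pivot columns.

3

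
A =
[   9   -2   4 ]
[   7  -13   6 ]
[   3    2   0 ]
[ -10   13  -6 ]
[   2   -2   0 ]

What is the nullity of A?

0

Row reduce to echelon form.
R2 ← R2 − (7/9)·R1: [0, -103/9, 26/9]
R3 ← R3 − (1/3)·R1: [0, 8/3, -4/3]
R4 ← R4 + (10/9)·R1: [0, 97/9, -14/9]
R5 ← R5 − (2/9)·R1: [0, -14/9, -8/9]
R3 ← R3 + (24/103)·R2: [0, 0, -68/103]
R4 ← R4 + (97/103)·R2: [0, 0, 120/103]
R5 ← R5 − (14/103)·R2: [0, 0, -132/103]
R4 ← R4 + (30/17)·R3: [0, 0, 0]
R5 ← R5 − (33/17)·R3: [0, 0, 0]
3 nonzero rows, so rank(A) = 3.
A has 3 columns; by rank–nullity, nullity = 3 − 3 = 0.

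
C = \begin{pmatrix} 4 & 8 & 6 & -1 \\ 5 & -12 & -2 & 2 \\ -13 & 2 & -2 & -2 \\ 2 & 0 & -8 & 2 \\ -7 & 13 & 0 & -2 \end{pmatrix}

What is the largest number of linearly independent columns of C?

Row reduce to echelon form.
R2 ← R2 − (5/4)·R1: [0, -22, -19/2, 13/4]
R3 ← R3 + (13/4)·R1: [0, 28, 35/2, -21/4]
R4 ← R4 − (1/2)·R1: [0, -4, -11, 5/2]
R5 ← R5 + (7/4)·R1: [0, 27, 21/2, -15/4]
R3 ← R3 + (14/11)·R2: [0, 0, 119/22, -49/44]
R4 ← R4 − (2/11)·R2: [0, 0, -102/11, 21/11]
R5 ← R5 + (27/22)·R2: [0, 0, -51/44, 21/88]
R4 ← R4 + (12/7)·R3: [0, 0, 0, 0]
R5 ← R5 + (3/14)·R3: [0, 0, 0, 0]
Echelon form has 3 nonzero rows, so rank(C) = 3.
The rank gives the maximum number of linearly independent columns: 3.

3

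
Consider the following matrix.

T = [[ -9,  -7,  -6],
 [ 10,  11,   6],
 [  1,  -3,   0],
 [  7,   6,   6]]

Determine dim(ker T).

Row reduce to echelon form.
R2 ← R2 + (10/9)·R1: [0, 29/9, -2/3]
R3 ← R3 + (1/9)·R1: [0, -34/9, -2/3]
R4 ← R4 + (7/9)·R1: [0, 5/9, 4/3]
R3 ← R3 + (34/29)·R2: [0, 0, -42/29]
R4 ← R4 − (5/29)·R2: [0, 0, 42/29]
R4 ← R4 + R3: [0, 0, 0]
3 nonzero rows, so rank(T) = 3.
T has 3 columns; by rank–nullity, nullity = 3 − 3 = 0.

0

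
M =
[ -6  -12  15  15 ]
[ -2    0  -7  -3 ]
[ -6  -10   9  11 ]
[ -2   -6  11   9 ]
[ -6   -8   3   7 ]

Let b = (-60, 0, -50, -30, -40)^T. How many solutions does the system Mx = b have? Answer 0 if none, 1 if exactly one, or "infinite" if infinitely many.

infinite

Row reduce the augmented matrix [M | b].
R2 ← R2 − (1/3)·R1: [0, 4, -12, -8, 20]
R3 ← R3 − R1: [0, 2, -6, -4, 10]
R4 ← R4 − (1/3)·R1: [0, -2, 6, 4, -10]
R5 ← R5 − R1: [0, 4, -12, -8, 20]
R3 ← R3 − (1/2)·R2: [0, 0, 0, 0, 0]
R4 ← R4 + (1/2)·R2: [0, 0, 0, 0, 0]
R5 ← R5 − R2: [0, 0, 0, 0, 0]
The echelon form has 2 nonzero rows, and every pivot lies in the first 4 columns, so rank(M) = rank([M|b]) = 2.
The system is consistent.
rank = 2 < 4 unknowns, so there are infinitely many solutions.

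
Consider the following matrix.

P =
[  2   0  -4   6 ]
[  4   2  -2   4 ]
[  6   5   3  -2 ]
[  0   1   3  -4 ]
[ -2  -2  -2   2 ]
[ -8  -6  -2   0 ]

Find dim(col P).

2

Row reduce to echelon form.
R2 ← R2 − (2)·R1: [0, 2, 6, -8]
R3 ← R3 − (3)·R1: [0, 5, 15, -20]
R5 ← R5 + R1: [0, -2, -6, 8]
R6 ← R6 + (4)·R1: [0, -6, -18, 24]
R3 ← R3 − (5/2)·R2: [0, 0, 0, 0]
R4 ← R4 − (1/2)·R2: [0, 0, 0, 0]
R5 ← R5 + R2: [0, 0, 0, 0]
R6 ← R6 + (3)·R2: [0, 0, 0, 0]
Echelon form has 2 nonzero rows, so rank(P) = 2.
The column space has dimension equal to the rank: 2.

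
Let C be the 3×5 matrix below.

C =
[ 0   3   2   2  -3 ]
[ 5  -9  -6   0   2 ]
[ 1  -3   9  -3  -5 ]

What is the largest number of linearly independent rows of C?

3

Row reduce to echelon form.
Swap R1 ↔ R2
R3 ← R3 − (1/5)·R1: [0, -6/5, 51/5, -3, -27/5]
R3 ← R3 + (2/5)·R2: [0, 0, 11, -11/5, -33/5]
Echelon form has 3 nonzero rows, so rank(C) = 3.
The rank gives the maximum number of linearly independent rows: 3.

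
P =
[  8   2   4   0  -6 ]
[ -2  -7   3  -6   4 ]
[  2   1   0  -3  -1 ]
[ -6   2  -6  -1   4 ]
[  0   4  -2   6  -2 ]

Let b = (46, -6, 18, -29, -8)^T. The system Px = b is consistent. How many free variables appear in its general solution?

Row reduce the augmented matrix [P | b].
R2 ← R2 + (1/4)·R1: [0, -13/2, 4, -6, 5/2, 11/2]
R3 ← R3 − (1/4)·R1: [0, 1/2, -1, -3, 1/2, 13/2]
R4 ← R4 + (3/4)·R1: [0, 7/2, -3, -1, -1/2, 11/2]
R3 ← R3 + (1/13)·R2: [0, 0, -9/13, -45/13, 9/13, 90/13]
R4 ← R4 + (7/13)·R2: [0, 0, -11/13, -55/13, 11/13, 110/13]
R5 ← R5 + (8/13)·R2: [0, 0, 6/13, 30/13, -6/13, -60/13]
R4 ← R4 − (11/9)·R3: [0, 0, 0, 0, 0, 0]
R5 ← R5 + (2/3)·R3: [0, 0, 0, 0, 0, 0]
The echelon form has 3 nonzero rows, and every pivot lies in the first 5 columns, so rank(P) = rank([P|b]) = 3.
The system is consistent.
Free variables = (unknowns) − (rank) = 5 − 3 = 2.

2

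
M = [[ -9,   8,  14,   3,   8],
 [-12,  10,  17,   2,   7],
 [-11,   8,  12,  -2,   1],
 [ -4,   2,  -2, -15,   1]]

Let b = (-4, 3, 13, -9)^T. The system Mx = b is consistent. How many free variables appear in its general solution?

1

Row reduce the augmented matrix [M | b].
R2 ← R2 − (4/3)·R1: [0, -2/3, -5/3, -2, -11/3, 25/3]
R3 ← R3 − (11/9)·R1: [0, -16/9, -46/9, -17/3, -79/9, 161/9]
R4 ← R4 − (4/9)·R1: [0, -14/9, -74/9, -49/3, -23/9, -65/9]
R3 ← R3 − (8/3)·R2: [0, 0, -2/3, -1/3, 1, -13/3]
R4 ← R4 − (7/3)·R2: [0, 0, -13/3, -35/3, 6, -80/3]
R4 ← R4 − (13/2)·R3: [0, 0, 0, -19/2, -1/2, 3/2]
The echelon form has 4 nonzero rows, and every pivot lies in the first 5 columns, so rank(M) = rank([M|b]) = 4.
The system is consistent.
Free variables = (unknowns) − (rank) = 5 − 4 = 1.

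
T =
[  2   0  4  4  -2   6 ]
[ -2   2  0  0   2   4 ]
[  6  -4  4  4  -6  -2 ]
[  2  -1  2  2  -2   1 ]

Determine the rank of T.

Row reduce to echelon form.
R2 ← R2 + R1: [0, 2, 4, 4, 0, 10]
R3 ← R3 − (3)·R1: [0, -4, -8, -8, 0, -20]
R4 ← R4 − R1: [0, -1, -2, -2, 0, -5]
R3 ← R3 + (2)·R2: [0, 0, 0, 0, 0, 0]
R4 ← R4 + (1/2)·R2: [0, 0, 0, 0, 0, 0]
Echelon form has 2 nonzero rows, so rank(T) = 2.

2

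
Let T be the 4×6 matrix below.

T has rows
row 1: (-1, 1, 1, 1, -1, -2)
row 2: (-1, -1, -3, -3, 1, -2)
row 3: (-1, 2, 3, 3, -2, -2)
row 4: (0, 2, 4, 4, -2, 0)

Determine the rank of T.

2

Row reduce to echelon form.
R2 ← R2 − R1: [0, -2, -4, -4, 2, 0]
R3 ← R3 − R1: [0, 1, 2, 2, -1, 0]
R3 ← R3 + (1/2)·R2: [0, 0, 0, 0, 0, 0]
R4 ← R4 + R2: [0, 0, 0, 0, 0, 0]
Echelon form has 2 nonzero rows, so rank(T) = 2.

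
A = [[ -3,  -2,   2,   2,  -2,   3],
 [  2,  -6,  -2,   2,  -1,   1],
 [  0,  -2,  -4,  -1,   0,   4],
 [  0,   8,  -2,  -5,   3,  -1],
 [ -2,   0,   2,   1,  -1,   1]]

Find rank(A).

Row reduce to echelon form.
R2 ← R2 + (2/3)·R1: [0, -22/3, -2/3, 10/3, -7/3, 3]
R5 ← R5 − (2/3)·R1: [0, 4/3, 2/3, -1/3, 1/3, -1]
R3 ← R3 − (3/11)·R2: [0, 0, -42/11, -21/11, 7/11, 35/11]
R4 ← R4 + (12/11)·R2: [0, 0, -30/11, -15/11, 5/11, 25/11]
R5 ← R5 + (2/11)·R2: [0, 0, 6/11, 3/11, -1/11, -5/11]
R4 ← R4 − (5/7)·R3: [0, 0, 0, 0, 0, 0]
R5 ← R5 + (1/7)·R3: [0, 0, 0, 0, 0, 0]
Echelon form has 3 nonzero rows, so rank(A) = 3.

3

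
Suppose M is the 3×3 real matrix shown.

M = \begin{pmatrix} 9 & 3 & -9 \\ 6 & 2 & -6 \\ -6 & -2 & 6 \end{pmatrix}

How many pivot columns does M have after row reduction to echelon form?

1

Row reduce to echelon form.
R2 ← R2 − (2/3)·R1: [0, 0, 0]
R3 ← R3 + (2/3)·R1: [0, 0, 0]
Echelon form has 1 nonzero row, so rank(M) = 1.
Each nonzero row contributes one pivot column: 1 pivot columns.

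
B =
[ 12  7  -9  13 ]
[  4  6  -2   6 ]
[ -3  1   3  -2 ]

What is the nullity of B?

2

Row reduce to echelon form.
R2 ← R2 − (1/3)·R1: [0, 11/3, 1, 5/3]
R3 ← R3 + (1/4)·R1: [0, 11/4, 3/4, 5/4]
R3 ← R3 − (3/4)·R2: [0, 0, 0, 0]
2 nonzero rows, so rank(B) = 2.
B has 4 columns; by rank–nullity, nullity = 4 − 2 = 2.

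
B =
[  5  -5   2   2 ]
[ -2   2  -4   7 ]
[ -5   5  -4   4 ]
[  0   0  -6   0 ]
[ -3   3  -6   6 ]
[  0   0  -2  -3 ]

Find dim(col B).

Row reduce to echelon form.
R2 ← R2 + (2/5)·R1: [0, 0, -16/5, 39/5]
R3 ← R3 + R1: [0, 0, -2, 6]
R5 ← R5 + (3/5)·R1: [0, 0, -24/5, 36/5]
R3 ← R3 − (5/8)·R2: [0, 0, 0, 9/8]
R4 ← R4 − (15/8)·R2: [0, 0, 0, -117/8]
R5 ← R5 − (3/2)·R2: [0, 0, 0, -9/2]
R6 ← R6 − (5/8)·R2: [0, 0, 0, -63/8]
R4 ← R4 + (13)·R3: [0, 0, 0, 0]
R5 ← R5 + (4)·R3: [0, 0, 0, 0]
R6 ← R6 + (7)·R3: [0, 0, 0, 0]
Echelon form has 3 nonzero rows, so rank(B) = 3.
The column space has dimension equal to the rank: 3.

3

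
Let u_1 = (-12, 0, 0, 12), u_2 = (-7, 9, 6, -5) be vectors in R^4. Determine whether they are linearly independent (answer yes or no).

yes

Form the matrix with these vectors as rows and row reduce.
R2 ← R2 − (7/12)·R1: [0, 9, 6, -12]
2 nonzero rows, so the 2 vectors span a space of dimension 2.
Since 2 = 2, the vectors are linearly independent.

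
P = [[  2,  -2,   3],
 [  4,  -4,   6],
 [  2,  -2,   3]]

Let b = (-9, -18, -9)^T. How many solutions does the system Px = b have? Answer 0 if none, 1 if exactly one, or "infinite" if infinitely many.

Row reduce the augmented matrix [P | b].
R2 ← R2 − (2)·R1: [0, 0, 0, 0]
R3 ← R3 − R1: [0, 0, 0, 0]
The echelon form has 1 nonzero rows, and every pivot lies in the first 3 columns, so rank(P) = rank([P|b]) = 1.
The system is consistent.
rank = 1 < 3 unknowns, so there are infinitely many solutions.

infinite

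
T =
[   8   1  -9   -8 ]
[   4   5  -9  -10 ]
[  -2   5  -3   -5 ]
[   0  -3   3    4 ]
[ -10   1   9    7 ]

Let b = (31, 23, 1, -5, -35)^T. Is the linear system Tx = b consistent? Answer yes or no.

yes

Row reduce the augmented matrix [T | b].
R2 ← R2 − (1/2)·R1: [0, 9/2, -9/2, -6, 15/2]
R3 ← R3 + (1/4)·R1: [0, 21/4, -21/4, -7, 35/4]
R5 ← R5 + (5/4)·R1: [0, 9/4, -9/4, -3, 15/4]
R3 ← R3 − (7/6)·R2: [0, 0, 0, 0, 0]
R4 ← R4 + (2/3)·R2: [0, 0, 0, 0, 0]
R5 ← R5 − (1/2)·R2: [0, 0, 0, 0, 0]
The echelon form has 2 nonzero rows, and every pivot lies in the first 4 columns, so rank(T) = rank([T|b]) = 2.
The system is consistent.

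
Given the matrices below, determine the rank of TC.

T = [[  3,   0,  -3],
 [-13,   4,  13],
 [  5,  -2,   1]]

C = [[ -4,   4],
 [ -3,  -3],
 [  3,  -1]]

First compute TC:
[[-21,  15],
 [ 79, -77],
 [-11,  25]]
Now row reduce the product.
R2 ← R2 + (79/21)·R1: [0, -144/7]
R3 ← R3 − (11/21)·R1: [0, 120/7]
R3 ← R3 + (5/6)·R2: [0, 0]
2 nonzero rows, so rank(TC) = 2.

2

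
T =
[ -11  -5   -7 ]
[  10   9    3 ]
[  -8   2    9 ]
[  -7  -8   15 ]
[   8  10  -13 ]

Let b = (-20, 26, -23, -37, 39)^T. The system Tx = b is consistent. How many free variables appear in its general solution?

Row reduce the augmented matrix [T | b].
R2 ← R2 + (10/11)·R1: [0, 49/11, -37/11, 86/11]
R3 ← R3 − (8/11)·R1: [0, 62/11, 155/11, -93/11]
R4 ← R4 − (7/11)·R1: [0, -53/11, 214/11, -267/11]
R5 ← R5 + (8/11)·R1: [0, 70/11, -199/11, 269/11]
R3 ← R3 − (62/49)·R2: [0, 0, 899/49, -899/49]
R4 ← R4 + (53/49)·R2: [0, 0, 775/49, -775/49]
R5 ← R5 − (10/7)·R2: [0, 0, -93/7, 93/7]
R4 ← R4 − (25/29)·R3: [0, 0, 0, 0]
R5 ← R5 + (21/29)·R3: [0, 0, 0, 0]
The echelon form has 3 nonzero rows, and every pivot lies in the first 3 columns, so rank(T) = rank([T|b]) = 3.
The system is consistent.
Free variables = (unknowns) − (rank) = 3 − 3 = 0.

0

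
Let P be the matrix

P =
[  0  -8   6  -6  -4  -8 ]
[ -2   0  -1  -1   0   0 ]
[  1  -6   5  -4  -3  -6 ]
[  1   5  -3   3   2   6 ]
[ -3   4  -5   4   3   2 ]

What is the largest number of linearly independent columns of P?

Row reduce to echelon form.
Swap R1 ↔ R2
R3 ← R3 + (1/2)·R1: [0, -6, 9/2, -9/2, -3, -6]
R4 ← R4 + (1/2)·R1: [0, 5, -7/2, 5/2, 2, 6]
R5 ← R5 − (3/2)·R1: [0, 4, -7/2, 11/2, 3, 2]
R3 ← R3 − (3/4)·R2: [0, 0, 0, 0, 0, 0]
R4 ← R4 + (5/8)·R2: [0, 0, 1/4, -5/4, -1/2, 1]
R5 ← R5 + (1/2)·R2: [0, 0, -1/2, 5/2, 1, -2]
Swap R3 ↔ R4
R5 ← R5 + (2)·R3: [0, 0, 0, 0, 0, 0]
Echelon form has 3 nonzero rows, so rank(P) = 3.
The rank gives the maximum number of linearly independent columns: 3.

3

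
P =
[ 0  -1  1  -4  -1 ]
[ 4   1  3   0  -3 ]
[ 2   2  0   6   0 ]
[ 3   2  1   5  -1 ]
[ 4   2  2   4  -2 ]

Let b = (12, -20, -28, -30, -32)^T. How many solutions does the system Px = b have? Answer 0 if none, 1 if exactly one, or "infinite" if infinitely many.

Row reduce the augmented matrix [P | b].
Swap R1 ↔ R2
R3 ← R3 − (1/2)·R1: [0, 3/2, -3/2, 6, 3/2, -18]
R4 ← R4 − (3/4)·R1: [0, 5/4, -5/4, 5, 5/4, -15]
R5 ← R5 − R1: [0, 1, -1, 4, 1, -12]
R3 ← R3 + (3/2)·R2: [0, 0, 0, 0, 0, 0]
R4 ← R4 + (5/4)·R2: [0, 0, 0, 0, 0, 0]
R5 ← R5 + R2: [0, 0, 0, 0, 0, 0]
The echelon form has 2 nonzero rows, and every pivot lies in the first 5 columns, so rank(P) = rank([P|b]) = 2.
The system is consistent.
rank = 2 < 5 unknowns, so there are infinitely many solutions.

infinite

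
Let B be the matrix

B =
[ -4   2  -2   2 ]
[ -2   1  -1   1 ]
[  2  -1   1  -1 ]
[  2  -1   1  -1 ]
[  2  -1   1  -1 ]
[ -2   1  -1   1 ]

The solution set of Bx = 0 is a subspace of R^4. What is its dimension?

Row reduce to echelon form.
R2 ← R2 − (1/2)·R1: [0, 0, 0, 0]
R3 ← R3 + (1/2)·R1: [0, 0, 0, 0]
R4 ← R4 + (1/2)·R1: [0, 0, 0, 0]
R5 ← R5 + (1/2)·R1: [0, 0, 0, 0]
R6 ← R6 − (1/2)·R1: [0, 0, 0, 0]
1 nonzero row, so rank(B) = 1.
B has 4 columns; by rank–nullity, nullity = 4 − 1 = 3.

3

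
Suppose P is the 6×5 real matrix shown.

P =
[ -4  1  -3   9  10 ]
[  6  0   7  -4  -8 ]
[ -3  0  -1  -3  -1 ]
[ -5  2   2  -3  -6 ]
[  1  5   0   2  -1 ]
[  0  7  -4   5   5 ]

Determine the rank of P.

5

Row reduce to echelon form.
R2 ← R2 + (3/2)·R1: [0, 3/2, 5/2, 19/2, 7]
R3 ← R3 − (3/4)·R1: [0, -3/4, 5/4, -39/4, -17/2]
R4 ← R4 − (5/4)·R1: [0, 3/4, 23/4, -57/4, -37/2]
R5 ← R5 + (1/4)·R1: [0, 21/4, -3/4, 17/4, 3/2]
R3 ← R3 + (1/2)·R2: [0, 0, 5/2, -5, -5]
R4 ← R4 − (1/2)·R2: [0, 0, 9/2, -19, -22]
R5 ← R5 − (7/2)·R2: [0, 0, -19/2, -29, -23]
R6 ← R6 − (14/3)·R2: [0, 0, -47/3, -118/3, -83/3]
R4 ← R4 − (9/5)·R3: [0, 0, 0, -10, -13]
R5 ← R5 + (19/5)·R3: [0, 0, 0, -48, -42]
R6 ← R6 + (94/15)·R3: [0, 0, 0, -212/3, -59]
R5 ← R5 − (24/5)·R4: [0, 0, 0, 0, 102/5]
R6 ← R6 − (106/15)·R4: [0, 0, 0, 0, 493/15]
R6 ← R6 − (29/18)·R5: [0, 0, 0, 0, 0]
Echelon form has 5 nonzero rows, so rank(P) = 5.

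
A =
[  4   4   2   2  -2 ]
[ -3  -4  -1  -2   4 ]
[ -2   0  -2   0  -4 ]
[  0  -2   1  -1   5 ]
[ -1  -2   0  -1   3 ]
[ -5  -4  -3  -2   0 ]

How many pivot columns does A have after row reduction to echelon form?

Row reduce to echelon form.
R2 ← R2 + (3/4)·R1: [0, -1, 1/2, -1/2, 5/2]
R3 ← R3 + (1/2)·R1: [0, 2, -1, 1, -5]
R5 ← R5 + (1/4)·R1: [0, -1, 1/2, -1/2, 5/2]
R6 ← R6 + (5/4)·R1: [0, 1, -1/2, 1/2, -5/2]
R3 ← R3 + (2)·R2: [0, 0, 0, 0, 0]
R4 ← R4 − (2)·R2: [0, 0, 0, 0, 0]
R5 ← R5 − R2: [0, 0, 0, 0, 0]
R6 ← R6 + R2: [0, 0, 0, 0, 0]
Echelon form has 2 nonzero rows, so rank(A) = 2.
Each nonzero row contributes one pivot column: 2 pivot columns.

2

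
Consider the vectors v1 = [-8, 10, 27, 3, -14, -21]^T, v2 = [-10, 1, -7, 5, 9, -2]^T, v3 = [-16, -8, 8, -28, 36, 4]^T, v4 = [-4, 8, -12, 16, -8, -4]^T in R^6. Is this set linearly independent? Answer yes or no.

yes

Form the matrix with these vectors as rows and row reduce.
R2 ← R2 − (5/4)·R1: [0, -23/2, -163/4, 5/4, 53/2, 97/4]
R3 ← R3 − (2)·R1: [0, -28, -46, -34, 64, 46]
R4 ← R4 − (1/2)·R1: [0, 3, -51/2, 29/2, -1, 13/2]
R3 ← R3 − (56/23)·R2: [0, 0, 1224/23, -852/23, -12/23, -300/23]
R4 ← R4 + (6/23)·R2: [0, 0, -831/23, 341/23, 136/23, 295/23]
R4 ← R4 + (277/408)·R3: [0, 0, 0, -351/34, 189/34, 135/34]
4 nonzero rows, so the 4 vectors span a space of dimension 4.
Since 4 = 4, the vectors are linearly independent.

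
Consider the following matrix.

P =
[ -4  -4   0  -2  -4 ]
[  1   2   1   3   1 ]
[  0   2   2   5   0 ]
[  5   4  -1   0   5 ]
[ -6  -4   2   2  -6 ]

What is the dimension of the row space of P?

Row reduce to echelon form.
R2 ← R2 + (1/4)·R1: [0, 1, 1, 5/2, 0]
R4 ← R4 + (5/4)·R1: [0, -1, -1, -5/2, 0]
R5 ← R5 − (3/2)·R1: [0, 2, 2, 5, 0]
R3 ← R3 − (2)·R2: [0, 0, 0, 0, 0]
R4 ← R4 + R2: [0, 0, 0, 0, 0]
R5 ← R5 − (2)·R2: [0, 0, 0, 0, 0]
Echelon form has 2 nonzero rows, so rank(P) = 2.
The row space has dimension equal to the rank: 2.

2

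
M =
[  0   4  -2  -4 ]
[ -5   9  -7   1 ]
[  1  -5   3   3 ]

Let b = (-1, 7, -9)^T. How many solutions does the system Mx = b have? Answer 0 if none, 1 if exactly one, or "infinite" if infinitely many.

Row reduce the augmented matrix [M | b].
Swap R1 ↔ R2
R3 ← R3 + (1/5)·R1: [0, -16/5, 8/5, 16/5, -38/5]
R3 ← R3 + (4/5)·R2: [0, 0, 0, 0, -42/5]
The echelon form has 3 nonzero rows; the last pivot sits in the augmented column, so rank(M) = 2 but rank([M|b]) = 3.
Since the ranks differ, the system is inconsistent.
It has no solutions.

0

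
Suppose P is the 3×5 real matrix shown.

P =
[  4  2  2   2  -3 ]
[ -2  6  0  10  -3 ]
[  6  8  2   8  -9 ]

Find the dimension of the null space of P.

Row reduce to echelon form.
R2 ← R2 + (1/2)·R1: [0, 7, 1, 11, -9/2]
R3 ← R3 − (3/2)·R1: [0, 5, -1, 5, -9/2]
R3 ← R3 − (5/7)·R2: [0, 0, -12/7, -20/7, -9/7]
3 nonzero rows, so rank(P) = 3.
P has 5 columns; by rank–nullity, nullity = 5 − 3 = 2.

2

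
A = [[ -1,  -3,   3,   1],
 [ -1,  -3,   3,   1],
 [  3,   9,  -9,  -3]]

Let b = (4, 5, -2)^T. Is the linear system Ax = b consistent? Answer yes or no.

Row reduce the augmented matrix [A | b].
R2 ← R2 − R1: [0, 0, 0, 0, 1]
R3 ← R3 + (3)·R1: [0, 0, 0, 0, 10]
R3 ← R3 − (10)·R2: [0, 0, 0, 0, 0]
The echelon form has 2 nonzero rows; the last pivot sits in the augmented column, so rank(A) = 1 but rank([A|b]) = 2.
Since the ranks differ, the system is inconsistent.

no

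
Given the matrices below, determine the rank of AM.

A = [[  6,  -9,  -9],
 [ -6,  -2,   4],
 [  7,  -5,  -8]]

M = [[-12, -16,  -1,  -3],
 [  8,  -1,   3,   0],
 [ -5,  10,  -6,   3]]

2

First compute AM:
[[-99, -177,  21, -45],
 [ 36, 138, -24,  30],
 [-84, -187,  26, -45]]
Now row reduce the product.
R2 ← R2 + (4/11)·R1: [0, 810/11, -180/11, 150/11]
R3 ← R3 − (28/33)·R1: [0, -405/11, 90/11, -75/11]
R3 ← R3 + (1/2)·R2: [0, 0, 0, 0]
2 nonzero rows, so rank(AM) = 2.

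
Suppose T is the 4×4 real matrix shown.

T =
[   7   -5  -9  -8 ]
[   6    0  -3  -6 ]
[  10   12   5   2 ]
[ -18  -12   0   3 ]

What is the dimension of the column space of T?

Row reduce to echelon form.
R2 ← R2 − (6/7)·R1: [0, 30/7, 33/7, 6/7]
R3 ← R3 − (10/7)·R1: [0, 134/7, 125/7, 94/7]
R4 ← R4 + (18/7)·R1: [0, -174/7, -162/7, -123/7]
R3 ← R3 − (67/15)·R2: [0, 0, -16/5, 48/5]
R4 ← R4 + (29/5)·R2: [0, 0, 21/5, -63/5]
R4 ← R4 + (21/16)·R3: [0, 0, 0, 0]
Echelon form has 3 nonzero rows, so rank(T) = 3.
The column space has dimension equal to the rank: 3.

3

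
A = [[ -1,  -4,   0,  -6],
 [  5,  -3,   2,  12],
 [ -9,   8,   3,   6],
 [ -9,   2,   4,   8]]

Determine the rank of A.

4

Row reduce to echelon form.
R2 ← R2 + (5)·R1: [0, -23, 2, -18]
R3 ← R3 − (9)·R1: [0, 44, 3, 60]
R4 ← R4 − (9)·R1: [0, 38, 4, 62]
R3 ← R3 + (44/23)·R2: [0, 0, 157/23, 588/23]
R4 ← R4 + (38/23)·R2: [0, 0, 168/23, 742/23]
R4 ← R4 − (168/157)·R3: [0, 0, 0, 770/157]
Echelon form has 4 nonzero rows, so rank(A) = 4.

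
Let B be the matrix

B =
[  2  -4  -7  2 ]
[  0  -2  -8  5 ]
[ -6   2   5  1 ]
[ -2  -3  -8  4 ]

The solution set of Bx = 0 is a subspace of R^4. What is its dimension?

Row reduce to echelon form.
R3 ← R3 + (3)·R1: [0, -10, -16, 7]
R4 ← R4 + R1: [0, -7, -15, 6]
R3 ← R3 − (5)·R2: [0, 0, 24, -18]
R4 ← R4 − (7/2)·R2: [0, 0, 13, -23/2]
R4 ← R4 − (13/24)·R3: [0, 0, 0, -7/4]
4 nonzero rows, so rank(B) = 4.
B has 4 columns; by rank–nullity, nullity = 4 − 4 = 0.

0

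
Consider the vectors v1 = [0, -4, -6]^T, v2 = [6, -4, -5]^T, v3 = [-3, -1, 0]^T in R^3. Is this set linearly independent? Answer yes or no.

yes

Form the matrix with these vectors as rows and row reduce.
Swap R1 ↔ R2
R3 ← R3 + (1/2)·R1: [0, -3, -5/2]
R3 ← R3 − (3/4)·R2: [0, 0, 2]
3 nonzero rows, so the 3 vectors span a space of dimension 3.
Since 3 = 3, the vectors are linearly independent.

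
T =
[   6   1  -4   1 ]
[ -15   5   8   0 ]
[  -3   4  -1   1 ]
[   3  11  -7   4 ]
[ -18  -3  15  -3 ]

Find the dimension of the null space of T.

1

Row reduce to echelon form.
R2 ← R2 + (5/2)·R1: [0, 15/2, -2, 5/2]
R3 ← R3 + (1/2)·R1: [0, 9/2, -3, 3/2]
R4 ← R4 − (1/2)·R1: [0, 21/2, -5, 7/2]
R5 ← R5 + (3)·R1: [0, 0, 3, 0]
R3 ← R3 − (3/5)·R2: [0, 0, -9/5, 0]
R4 ← R4 − (7/5)·R2: [0, 0, -11/5, 0]
R4 ← R4 − (11/9)·R3: [0, 0, 0, 0]
R5 ← R5 + (5/3)·R3: [0, 0, 0, 0]
3 nonzero rows, so rank(T) = 3.
T has 4 columns; by rank–nullity, nullity = 4 − 3 = 1.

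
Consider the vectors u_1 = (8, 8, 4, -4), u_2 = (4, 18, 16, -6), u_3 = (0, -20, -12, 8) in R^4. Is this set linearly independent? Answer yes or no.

Form the matrix with these vectors as rows and row reduce.
R2 ← R2 − (1/2)·R1: [0, 14, 14, -4]
R3 ← R3 + (10/7)·R2: [0, 0, 8, 16/7]
3 nonzero rows, so the 3 vectors span a space of dimension 3.
Since 3 = 3, the vectors are linearly independent.

yes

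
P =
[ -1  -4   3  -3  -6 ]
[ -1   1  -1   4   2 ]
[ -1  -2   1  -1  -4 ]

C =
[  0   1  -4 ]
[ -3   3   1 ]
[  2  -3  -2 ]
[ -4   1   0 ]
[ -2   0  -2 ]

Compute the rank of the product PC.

First compute PC:
[[ 42, -25,   6],
 [-25,   9,   3],
 [ 20, -11,   8]]
Now row reduce the product.
R2 ← R2 + (25/42)·R1: [0, -247/42, 46/7]
R3 ← R3 − (10/21)·R1: [0, 19/21, 36/7]
R3 ← R3 + (2/13)·R2: [0, 0, 80/13]
3 nonzero rows, so rank(PC) = 3.

3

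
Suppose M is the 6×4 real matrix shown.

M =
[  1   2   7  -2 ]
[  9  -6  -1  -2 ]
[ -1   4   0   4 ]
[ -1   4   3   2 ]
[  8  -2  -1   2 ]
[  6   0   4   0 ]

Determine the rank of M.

3

Row reduce to echelon form.
R2 ← R2 − (9)·R1: [0, -24, -64, 16]
R3 ← R3 + R1: [0, 6, 7, 2]
R4 ← R4 + R1: [0, 6, 10, 0]
R5 ← R5 − (8)·R1: [0, -18, -57, 18]
R6 ← R6 − (6)·R1: [0, -12, -38, 12]
R3 ← R3 + (1/4)·R2: [0, 0, -9, 6]
R4 ← R4 + (1/4)·R2: [0, 0, -6, 4]
R5 ← R5 − (3/4)·R2: [0, 0, -9, 6]
R6 ← R6 − (1/2)·R2: [0, 0, -6, 4]
R4 ← R4 − (2/3)·R3: [0, 0, 0, 0]
R5 ← R5 − R3: [0, 0, 0, 0]
R6 ← R6 − (2/3)·R3: [0, 0, 0, 0]
Echelon form has 3 nonzero rows, so rank(M) = 3.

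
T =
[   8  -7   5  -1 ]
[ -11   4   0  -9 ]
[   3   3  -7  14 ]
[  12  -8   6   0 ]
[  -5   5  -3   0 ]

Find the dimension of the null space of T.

Row reduce to echelon form.
R2 ← R2 + (11/8)·R1: [0, -45/8, 55/8, -83/8]
R3 ← R3 − (3/8)·R1: [0, 45/8, -71/8, 115/8]
R4 ← R4 − (3/2)·R1: [0, 5/2, -3/2, 3/2]
R5 ← R5 + (5/8)·R1: [0, 5/8, 1/8, -5/8]
R3 ← R3 + R2: [0, 0, -2, 4]
R4 ← R4 + (4/9)·R2: [0, 0, 14/9, -28/9]
R5 ← R5 + (1/9)·R2: [0, 0, 8/9, -16/9]
R4 ← R4 + (7/9)·R3: [0, 0, 0, 0]
R5 ← R5 + (4/9)·R3: [0, 0, 0, 0]
3 nonzero rows, so rank(T) = 3.
T has 4 columns; by rank–nullity, nullity = 4 − 3 = 1.

1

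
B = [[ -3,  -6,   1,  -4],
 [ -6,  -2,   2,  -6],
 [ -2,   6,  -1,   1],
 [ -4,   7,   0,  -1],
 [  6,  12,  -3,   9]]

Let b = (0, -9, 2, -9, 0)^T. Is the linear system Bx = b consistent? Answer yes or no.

no

Row reduce the augmented matrix [B | b].
R2 ← R2 − (2)·R1: [0, 10, 0, 2, -9]
R3 ← R3 − (2/3)·R1: [0, 10, -5/3, 11/3, 2]
R4 ← R4 − (4/3)·R1: [0, 15, -4/3, 13/3, -9]
R5 ← R5 + (2)·R1: [0, 0, -1, 1, 0]
R3 ← R3 − R2: [0, 0, -5/3, 5/3, 11]
R4 ← R4 − (3/2)·R2: [0, 0, -4/3, 4/3, 9/2]
R4 ← R4 − (4/5)·R3: [0, 0, 0, 0, -43/10]
R5 ← R5 − (3/5)·R3: [0, 0, 0, 0, -33/5]
R5 ← R5 − (66/43)·R4: [0, 0, 0, 0, 0]
The echelon form has 4 nonzero rows; the last pivot sits in the augmented column, so rank(B) = 3 but rank([B|b]) = 4.
Since the ranks differ, the system is inconsistent.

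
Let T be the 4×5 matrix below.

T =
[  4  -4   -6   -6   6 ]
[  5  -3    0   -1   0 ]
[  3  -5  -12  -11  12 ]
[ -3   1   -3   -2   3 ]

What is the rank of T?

Row reduce to echelon form.
R2 ← R2 − (5/4)·R1: [0, 2, 15/2, 13/2, -15/2]
R3 ← R3 − (3/4)·R1: [0, -2, -15/2, -13/2, 15/2]
R4 ← R4 + (3/4)·R1: [0, -2, -15/2, -13/2, 15/2]
R3 ← R3 + R2: [0, 0, 0, 0, 0]
R4 ← R4 + R2: [0, 0, 0, 0, 0]
Echelon form has 2 nonzero rows, so rank(T) = 2.

2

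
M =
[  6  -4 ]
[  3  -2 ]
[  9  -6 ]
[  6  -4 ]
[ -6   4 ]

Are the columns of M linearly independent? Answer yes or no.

no

Row reduce M to echelon form.
R2 ← R2 − (1/2)·R1: [0, 0]
R3 ← R3 − (3/2)·R1: [0, 0]
R4 ← R4 − R1: [0, 0]
R5 ← R5 + R1: [0, 0]
1 pivot among 2 columns.
Only 1 < 2 pivot columns, so the columns are linearly dependent.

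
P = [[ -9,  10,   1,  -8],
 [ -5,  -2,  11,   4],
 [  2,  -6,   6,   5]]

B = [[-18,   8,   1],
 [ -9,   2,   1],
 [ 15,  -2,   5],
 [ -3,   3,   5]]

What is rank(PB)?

First compute PB:
[[111, -78, -34],
 [261, -54,  68],
 [ 93,   7,  51]]
Now row reduce the product.
R2 ← R2 − (87/37)·R1: [0, 4788/37, 5474/37]
R3 ← R3 − (31/37)·R1: [0, 2677/37, 2941/37]
R3 ← R3 − (2677/4788)·R2: [0, 0, -1105/342]
3 nonzero rows, so rank(PB) = 3.

3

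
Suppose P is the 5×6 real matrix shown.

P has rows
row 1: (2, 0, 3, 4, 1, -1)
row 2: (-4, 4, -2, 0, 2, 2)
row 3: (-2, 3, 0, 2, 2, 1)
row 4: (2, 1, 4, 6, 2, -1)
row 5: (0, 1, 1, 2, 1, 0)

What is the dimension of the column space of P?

2

Row reduce to echelon form.
R2 ← R2 + (2)·R1: [0, 4, 4, 8, 4, 0]
R3 ← R3 + R1: [0, 3, 3, 6, 3, 0]
R4 ← R4 − R1: [0, 1, 1, 2, 1, 0]
R3 ← R3 − (3/4)·R2: [0, 0, 0, 0, 0, 0]
R4 ← R4 − (1/4)·R2: [0, 0, 0, 0, 0, 0]
R5 ← R5 − (1/4)·R2: [0, 0, 0, 0, 0, 0]
Echelon form has 2 nonzero rows, so rank(P) = 2.
The column space has dimension equal to the rank: 2.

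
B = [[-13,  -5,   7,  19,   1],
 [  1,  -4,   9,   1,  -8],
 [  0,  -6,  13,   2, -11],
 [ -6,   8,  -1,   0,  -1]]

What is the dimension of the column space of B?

4

Row reduce to echelon form.
R2 ← R2 + (1/13)·R1: [0, -57/13, 124/13, 32/13, -103/13]
R4 ← R4 − (6/13)·R1: [0, 134/13, -55/13, -114/13, -19/13]
R3 ← R3 − (26/19)·R2: [0, 0, -1/19, -26/19, -3/19]
R4 ← R4 + (134/57)·R2: [0, 0, 1037/57, -170/57, -1145/57]
R4 ← R4 + (1037/3)·R3: [0, 0, 0, -476, -224/3]
Echelon form has 4 nonzero rows, so rank(B) = 4.
The column space has dimension equal to the rank: 4.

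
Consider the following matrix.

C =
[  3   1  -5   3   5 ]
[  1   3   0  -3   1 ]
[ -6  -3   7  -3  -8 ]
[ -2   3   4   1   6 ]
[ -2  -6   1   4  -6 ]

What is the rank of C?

5

Row reduce to echelon form.
R2 ← R2 − (1/3)·R1: [0, 8/3, 5/3, -4, -2/3]
R3 ← R3 + (2)·R1: [0, -1, -3, 3, 2]
R4 ← R4 + (2/3)·R1: [0, 11/3, 2/3, 3, 28/3]
R5 ← R5 + (2/3)·R1: [0, -16/3, -7/3, 6, -8/3]
R3 ← R3 + (3/8)·R2: [0, 0, -19/8, 3/2, 7/4]
R4 ← R4 − (11/8)·R2: [0, 0, -13/8, 17/2, 41/4]
R5 ← R5 + (2)·R2: [0, 0, 1, -2, -4]
R4 ← R4 − (13/19)·R3: [0, 0, 0, 142/19, 172/19]
R5 ← R5 + (8/19)·R3: [0, 0, 0, -26/19, -62/19]
R5 ← R5 + (13/71)·R4: [0, 0, 0, 0, -114/71]
Echelon form has 5 nonzero rows, so rank(C) = 5.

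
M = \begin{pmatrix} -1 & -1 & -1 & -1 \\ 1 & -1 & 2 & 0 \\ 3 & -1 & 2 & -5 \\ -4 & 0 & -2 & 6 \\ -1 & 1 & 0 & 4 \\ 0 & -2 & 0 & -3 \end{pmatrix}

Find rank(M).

3

Row reduce to echelon form.
R2 ← R2 + R1: [0, -2, 1, -1]
R3 ← R3 + (3)·R1: [0, -4, -1, -8]
R4 ← R4 − (4)·R1: [0, 4, 2, 10]
R5 ← R5 − R1: [0, 2, 1, 5]
R3 ← R3 − (2)·R2: [0, 0, -3, -6]
R4 ← R4 + (2)·R2: [0, 0, 4, 8]
R5 ← R5 + R2: [0, 0, 2, 4]
R6 ← R6 − R2: [0, 0, -1, -2]
R4 ← R4 + (4/3)·R3: [0, 0, 0, 0]
R5 ← R5 + (2/3)·R3: [0, 0, 0, 0]
R6 ← R6 − (1/3)·R3: [0, 0, 0, 0]
Echelon form has 3 nonzero rows, so rank(M) = 3.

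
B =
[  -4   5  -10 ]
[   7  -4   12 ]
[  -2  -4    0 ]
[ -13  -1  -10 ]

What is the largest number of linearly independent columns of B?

3

Row reduce to echelon form.
R2 ← R2 + (7/4)·R1: [0, 19/4, -11/2]
R3 ← R3 − (1/2)·R1: [0, -13/2, 5]
R4 ← R4 − (13/4)·R1: [0, -69/4, 45/2]
R3 ← R3 + (26/19)·R2: [0, 0, -48/19]
R4 ← R4 + (69/19)·R2: [0, 0, 48/19]
R4 ← R4 + R3: [0, 0, 0]
Echelon form has 3 nonzero rows, so rank(B) = 3.
The rank gives the maximum number of linearly independent columns: 3.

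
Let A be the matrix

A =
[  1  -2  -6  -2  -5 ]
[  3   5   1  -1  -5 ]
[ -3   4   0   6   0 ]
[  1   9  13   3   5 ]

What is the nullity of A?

2

Row reduce to echelon form.
R2 ← R2 − (3)·R1: [0, 11, 19, 5, 10]
R3 ← R3 + (3)·R1: [0, -2, -18, 0, -15]
R4 ← R4 − R1: [0, 11, 19, 5, 10]
R3 ← R3 + (2/11)·R2: [0, 0, -160/11, 10/11, -145/11]
R4 ← R4 − R2: [0, 0, 0, 0, 0]
3 nonzero rows, so rank(A) = 3.
A has 5 columns; by rank–nullity, nullity = 5 − 3 = 2.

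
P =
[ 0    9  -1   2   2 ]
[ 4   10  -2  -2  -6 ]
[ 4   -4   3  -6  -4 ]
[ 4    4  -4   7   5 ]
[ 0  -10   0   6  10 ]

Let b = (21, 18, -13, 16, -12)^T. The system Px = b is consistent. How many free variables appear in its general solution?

0

Row reduce the augmented matrix [P | b].
Swap R1 ↔ R2
R3 ← R3 − R1: [0, -14, 5, -4, 2, -31]
R4 ← R4 − R1: [0, -6, -2, 9, 11, -2]
R3 ← R3 + (14/9)·R2: [0, 0, 31/9, -8/9, 46/9, 5/3]
R4 ← R4 + (2/3)·R2: [0, 0, -8/3, 31/3, 37/3, 12]
R5 ← R5 + (10/9)·R2: [0, 0, -10/9, 74/9, 110/9, 34/3]
R4 ← R4 + (24/31)·R3: [0, 0, 0, 299/31, 505/31, 412/31]
R5 ← R5 + (10/31)·R3: [0, 0, 0, 246/31, 430/31, 368/31]
R5 ← R5 − (246/299)·R4: [0, 0, 0, 0, 140/299, 280/299]
The echelon form has 5 nonzero rows, and every pivot lies in the first 5 columns, so rank(P) = rank([P|b]) = 5.
The system is consistent.
Free variables = (unknowns) − (rank) = 5 − 5 = 0.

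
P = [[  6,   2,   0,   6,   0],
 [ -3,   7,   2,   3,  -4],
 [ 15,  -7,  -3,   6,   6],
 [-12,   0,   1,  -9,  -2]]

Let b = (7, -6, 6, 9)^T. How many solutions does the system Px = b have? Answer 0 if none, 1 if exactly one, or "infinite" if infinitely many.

0

Row reduce the augmented matrix [P | b].
R2 ← R2 + (1/2)·R1: [0, 8, 2, 6, -4, -5/2]
R3 ← R3 − (5/2)·R1: [0, -12, -3, -9, 6, -23/2]
R4 ← R4 + (2)·R1: [0, 4, 1, 3, -2, 23]
R3 ← R3 + (3/2)·R2: [0, 0, 0, 0, 0, -61/4]
R4 ← R4 − (1/2)·R2: [0, 0, 0, 0, 0, 97/4]
R4 ← R4 + (97/61)·R3: [0, 0, 0, 0, 0, 0]
The echelon form has 3 nonzero rows; the last pivot sits in the augmented column, so rank(P) = 2 but rank([P|b]) = 3.
Since the ranks differ, the system is inconsistent.
It has no solutions.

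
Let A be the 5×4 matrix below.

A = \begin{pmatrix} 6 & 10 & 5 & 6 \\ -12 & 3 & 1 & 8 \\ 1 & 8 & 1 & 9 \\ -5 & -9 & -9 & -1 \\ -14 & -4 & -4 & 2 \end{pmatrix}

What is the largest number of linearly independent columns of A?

4

Row reduce to echelon form.
R2 ← R2 + (2)·R1: [0, 23, 11, 20]
R3 ← R3 − (1/6)·R1: [0, 19/3, 1/6, 8]
R4 ← R4 + (5/6)·R1: [0, -2/3, -29/6, 4]
R5 ← R5 + (7/3)·R1: [0, 58/3, 23/3, 16]
R3 ← R3 − (19/69)·R2: [0, 0, -395/138, 172/69]
R4 ← R4 + (2/69)·R2: [0, 0, -623/138, 316/69]
R5 ← R5 − (58/69)·R2: [0, 0, -109/69, -56/69]
R4 ← R4 − (623/395)·R3: [0, 0, 0, 256/395]
R5 ← R5 − (218/395)·R3: [0, 0, 0, -864/395]
R5 ← R5 + (27/8)·R4: [0, 0, 0, 0]
Echelon form has 4 nonzero rows, so rank(A) = 4.
The rank gives the maximum number of linearly independent columns: 4.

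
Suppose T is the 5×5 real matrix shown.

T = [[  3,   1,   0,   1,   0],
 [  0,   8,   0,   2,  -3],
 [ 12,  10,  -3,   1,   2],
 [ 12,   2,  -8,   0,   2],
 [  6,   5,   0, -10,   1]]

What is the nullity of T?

0

Row reduce to echelon form.
R3 ← R3 − (4)·R1: [0, 6, -3, -3, 2]
R4 ← R4 − (4)·R1: [0, -2, -8, -4, 2]
R5 ← R5 − (2)·R1: [0, 3, 0, -12, 1]
R3 ← R3 − (3/4)·R2: [0, 0, -3, -9/2, 17/4]
R4 ← R4 + (1/4)·R2: [0, 0, -8, -7/2, 5/4]
R5 ← R5 − (3/8)·R2: [0, 0, 0, -51/4, 17/8]
R4 ← R4 − (8/3)·R3: [0, 0, 0, 17/2, -121/12]
R5 ← R5 + (3/2)·R4: [0, 0, 0, 0, -13]
5 nonzero rows, so rank(T) = 5.
T has 5 columns; by rank–nullity, nullity = 5 − 5 = 0.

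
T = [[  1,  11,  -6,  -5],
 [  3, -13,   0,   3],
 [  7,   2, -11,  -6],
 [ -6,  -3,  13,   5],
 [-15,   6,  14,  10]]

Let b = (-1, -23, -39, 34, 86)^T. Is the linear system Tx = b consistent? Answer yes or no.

Row reduce the augmented matrix [T | b].
R2 ← R2 − (3)·R1: [0, -46, 18, 18, -20]
R3 ← R3 − (7)·R1: [0, -75, 31, 29, -32]
R4 ← R4 + (6)·R1: [0, 63, -23, -25, 28]
R5 ← R5 + (15)·R1: [0, 171, -76, -65, 71]
R3 ← R3 − (75/46)·R2: [0, 0, 38/23, -8/23, 14/23]
R4 ← R4 + (63/46)·R2: [0, 0, 38/23, -8/23, 14/23]
R5 ← R5 + (171/46)·R2: [0, 0, -209/23, 44/23, -77/23]
R4 ← R4 − R3: [0, 0, 0, 0, 0]
R5 ← R5 + (11/2)·R3: [0, 0, 0, 0, 0]
The echelon form has 3 nonzero rows, and every pivot lies in the first 4 columns, so rank(T) = rank([T|b]) = 3.
The system is consistent.

yes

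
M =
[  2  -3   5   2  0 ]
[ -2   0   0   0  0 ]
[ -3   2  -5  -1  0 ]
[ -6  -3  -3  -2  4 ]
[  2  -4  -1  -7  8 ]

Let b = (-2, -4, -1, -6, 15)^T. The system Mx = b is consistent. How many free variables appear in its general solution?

1

Row reduce the augmented matrix [M | b].
R2 ← R2 + R1: [0, -3, 5, 2, 0, -6]
R3 ← R3 + (3/2)·R1: [0, -5/2, 5/2, 2, 0, -4]
R4 ← R4 + (3)·R1: [0, -12, 12, 4, 4, -12]
R5 ← R5 − R1: [0, -1, -6, -9, 8, 17]
R3 ← R3 − (5/6)·R2: [0, 0, -5/3, 1/3, 0, 1]
R4 ← R4 − (4)·R2: [0, 0, -8, -4, 4, 12]
R5 ← R5 − (1/3)·R2: [0, 0, -23/3, -29/3, 8, 19]
R4 ← R4 − (24/5)·R3: [0, 0, 0, -28/5, 4, 36/5]
R5 ← R5 − (23/5)·R3: [0, 0, 0, -56/5, 8, 72/5]
R5 ← R5 − (2)·R4: [0, 0, 0, 0, 0, 0]
The echelon form has 4 nonzero rows, and every pivot lies in the first 5 columns, so rank(M) = rank([M|b]) = 4.
The system is consistent.
Free variables = (unknowns) − (rank) = 5 − 4 = 1.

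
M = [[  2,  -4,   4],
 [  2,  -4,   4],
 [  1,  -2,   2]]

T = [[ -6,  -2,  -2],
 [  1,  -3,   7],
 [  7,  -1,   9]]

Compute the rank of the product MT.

1

First compute MT:
[[ 12,   4,   4],
 [ 12,   4,   4],
 [  6,   2,   2]]
Now row reduce the product.
R2 ← R2 − R1: [0, 0, 0]
R3 ← R3 − (1/2)·R1: [0, 0, 0]
1 nonzero row, so rank(MT) = 1.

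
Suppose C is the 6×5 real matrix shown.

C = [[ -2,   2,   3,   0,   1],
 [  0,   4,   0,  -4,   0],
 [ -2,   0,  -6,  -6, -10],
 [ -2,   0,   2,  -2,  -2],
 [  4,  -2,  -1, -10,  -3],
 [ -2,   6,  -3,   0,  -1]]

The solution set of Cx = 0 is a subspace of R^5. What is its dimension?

Row reduce to echelon form.
R3 ← R3 − R1: [0, -2, -9, -6, -11]
R4 ← R4 − R1: [0, -2, -1, -2, -3]
R5 ← R5 + (2)·R1: [0, 2, 5, -10, -1]
R6 ← R6 − R1: [0, 4, -6, 0, -2]
R3 ← R3 + (1/2)·R2: [0, 0, -9, -8, -11]
R4 ← R4 + (1/2)·R2: [0, 0, -1, -4, -3]
R5 ← R5 − (1/2)·R2: [0, 0, 5, -8, -1]
R6 ← R6 − R2: [0, 0, -6, 4, -2]
R4 ← R4 − (1/9)·R3: [0, 0, 0, -28/9, -16/9]
R5 ← R5 + (5/9)·R3: [0, 0, 0, -112/9, -64/9]
R6 ← R6 − (2/3)·R3: [0, 0, 0, 28/3, 16/3]
R5 ← R5 − (4)·R4: [0, 0, 0, 0, 0]
R6 ← R6 + (3)·R4: [0, 0, 0, 0, 0]
4 nonzero rows, so rank(C) = 4.
C has 5 columns; by rank–nullity, nullity = 5 − 4 = 1.

1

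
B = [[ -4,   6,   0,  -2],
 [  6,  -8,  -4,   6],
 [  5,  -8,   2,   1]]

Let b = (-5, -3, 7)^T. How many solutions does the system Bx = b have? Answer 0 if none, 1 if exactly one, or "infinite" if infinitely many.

0

Row reduce the augmented matrix [B | b].
R2 ← R2 + (3/2)·R1: [0, 1, -4, 3, -21/2]
R3 ← R3 + (5/4)·R1: [0, -1/2, 2, -3/2, 3/4]
R3 ← R3 + (1/2)·R2: [0, 0, 0, 0, -9/2]
The echelon form has 3 nonzero rows; the last pivot sits in the augmented column, so rank(B) = 2 but rank([B|b]) = 3.
Since the ranks differ, the system is inconsistent.
It has no solutions.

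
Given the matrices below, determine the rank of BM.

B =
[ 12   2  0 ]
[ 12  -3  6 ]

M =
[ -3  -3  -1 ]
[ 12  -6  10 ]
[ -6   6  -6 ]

2

First compute BM:
[[-12, -48,   8],
 [-108,  18, -78]]
Now row reduce the product.
R2 ← R2 − (9)·R1: [0, 450, -150]
2 nonzero rows, so rank(BM) = 2.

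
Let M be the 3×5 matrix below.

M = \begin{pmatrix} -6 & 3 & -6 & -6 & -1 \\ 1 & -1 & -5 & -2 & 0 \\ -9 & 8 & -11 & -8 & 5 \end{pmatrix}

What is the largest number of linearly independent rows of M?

Row reduce to echelon form.
R2 ← R2 + (1/6)·R1: [0, -1/2, -6, -3, -1/6]
R3 ← R3 − (3/2)·R1: [0, 7/2, -2, 1, 13/2]
R3 ← R3 + (7)·R2: [0, 0, -44, -20, 16/3]
Echelon form has 3 nonzero rows, so rank(M) = 3.
The rank gives the maximum number of linearly independent rows: 3.

3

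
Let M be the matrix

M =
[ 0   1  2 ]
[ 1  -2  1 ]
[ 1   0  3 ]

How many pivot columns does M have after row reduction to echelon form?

Row reduce to echelon form.
Swap R1 ↔ R2
R3 ← R3 − R1: [0, 2, 2]
R3 ← R3 − (2)·R2: [0, 0, -2]
Echelon form has 3 nonzero rows, so rank(M) = 3.
Each nonzero row contributes one pivot column: 3 pivot columns.

3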